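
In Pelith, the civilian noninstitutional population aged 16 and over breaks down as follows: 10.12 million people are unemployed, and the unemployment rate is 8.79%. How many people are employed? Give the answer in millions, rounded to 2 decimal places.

Labor force = U / u = 10.12 / 0.0879 ≈ 115.13 million.
Employed = labor force − unemployed = 115.13 − 10.12 = 105.01 million.

About 105.01 million are employed.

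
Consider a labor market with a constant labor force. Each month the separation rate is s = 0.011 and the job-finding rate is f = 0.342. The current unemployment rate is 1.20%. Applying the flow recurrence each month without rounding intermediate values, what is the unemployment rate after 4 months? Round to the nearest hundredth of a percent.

Unemployment rate after four months ≈ 2.78%.

With a fixed labor force, u_{t+1} = u_t + s·(1−u_t) − f·u_t = u_t·(1−s−f) + s.
Here 1−s−f = 0.647 and s = 0.011.
u_1 = 0.012000 × 0.647 + 0.011 = 0.018764.
u_2 = 0.018764 × 0.647 + 0.011 = 0.023140.
u_3 = 0.023140 × 0.647 + 0.011 = 0.025972.
u_4 = 0.025972 × 0.647 + 0.011 = 0.027804.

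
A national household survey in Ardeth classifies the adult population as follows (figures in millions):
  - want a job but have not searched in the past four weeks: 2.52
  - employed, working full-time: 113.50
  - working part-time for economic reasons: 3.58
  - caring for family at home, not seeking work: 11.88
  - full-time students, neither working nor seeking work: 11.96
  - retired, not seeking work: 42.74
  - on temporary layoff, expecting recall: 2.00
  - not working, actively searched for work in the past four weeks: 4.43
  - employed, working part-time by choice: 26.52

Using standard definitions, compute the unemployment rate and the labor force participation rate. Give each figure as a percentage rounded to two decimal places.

Employed = 113.50 + 3.58 + 26.52 = 143.60 million (anyone who worked, including part-time for economic reasons, counts as employed).
Unemployed = 2.00 + 4.43 = 6.43 million (jobless and actively searching, or on temporary layoff).
Labor force = 143.60 + 6.43 = 150.03 million.
Not in labor force = 2.52 + 11.88 + 11.96 + 42.74 = 69.10 million (those not working and not actively searching are outside the labor force — including those who want a job but have given up searching).
Civilian working-age population = 150.03 + 69.10 = 219.13 million.
Unemployment rate = 6.43 / 150.03 = 4.29%.
Labor force participation rate = 150.03 / 219.13 = 68.47%.

Unemployment rate ≈ 4.29%; labor force participation rate ≈ 68.47%.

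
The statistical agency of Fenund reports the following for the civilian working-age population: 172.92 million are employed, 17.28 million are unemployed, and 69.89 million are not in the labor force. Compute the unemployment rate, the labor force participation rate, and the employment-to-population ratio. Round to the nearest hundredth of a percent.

Labor force = employed + unemployed = 172.92 + 17.28 = 190.20 million.
Working-age population = 190.20 + 69.89 = 260.09 million.
Unemployment rate = 17.28 / 190.20 = 9.09%.
Labor force participation rate = 190.20 / 260.09 = 73.13%.
Employment-population ratio = 172.92 / 260.09 = 66.48%.

Unemployment rate ≈ 9.09%; labor force participation rate ≈ 73.13%; employment-population ratio ≈ 66.48%.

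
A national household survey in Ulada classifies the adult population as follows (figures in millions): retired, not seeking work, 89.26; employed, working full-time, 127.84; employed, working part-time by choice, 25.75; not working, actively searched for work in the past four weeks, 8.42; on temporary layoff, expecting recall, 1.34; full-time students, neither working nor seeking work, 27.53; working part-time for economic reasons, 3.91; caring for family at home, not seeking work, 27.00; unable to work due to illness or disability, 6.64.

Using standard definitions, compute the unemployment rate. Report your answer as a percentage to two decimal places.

Unemployment rate ≈ 5.84%.

Employed = 127.84 + 25.75 + 3.91 = 157.50 million (anyone who worked, including part-time for economic reasons, counts as employed).
Unemployed = 8.42 + 1.34 = 9.76 million (jobless and actively searching, or on temporary layoff).
Labor force = 157.50 + 9.76 = 167.26 million.
Unemployment rate = 9.76 / 167.26 = 5.84%.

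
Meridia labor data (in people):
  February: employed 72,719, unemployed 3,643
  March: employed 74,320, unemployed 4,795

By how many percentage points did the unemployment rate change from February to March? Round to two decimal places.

The unemployment rate changed by +1.29 percentage points.

February: labor force = 72,719 + 3,643 = 76,362; u = 3,643/76,362 = 4.77%.
March: labor force = 74,320 + 4,795 = 79,115; u = 4,795/79,115 = 6.06%.
Change = 6.06% − 4.77% = +1.29 pp.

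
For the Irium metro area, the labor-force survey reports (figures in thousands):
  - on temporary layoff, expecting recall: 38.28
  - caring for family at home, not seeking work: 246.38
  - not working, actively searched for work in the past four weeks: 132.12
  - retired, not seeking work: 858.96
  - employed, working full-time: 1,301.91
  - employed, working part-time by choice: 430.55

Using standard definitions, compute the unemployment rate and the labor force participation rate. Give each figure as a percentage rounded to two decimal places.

Unemployment rate ≈ 8.95%; labor force participation rate ≈ 63.26%.

Employed = 1,301.91 + 430.55 = 1,732.46 thousand.
Unemployed = 38.28 + 132.12 = 170.40 thousand (jobless and actively searching, or on temporary layoff).
Labor force = 1,732.46 + 170.40 = 1,902.86 thousand.
Not in labor force = 246.38 + 858.96 = 1,105.34 thousand (those not working and not actively searching are outside the labor force).
Civilian working-age population = 1,902.86 + 1,105.34 = 3,008.20 thousand.
Unemployment rate = 170.40 / 1,902.86 = 8.95%.
Labor force participation rate = 1,902.86 / 3,008.20 = 63.26%.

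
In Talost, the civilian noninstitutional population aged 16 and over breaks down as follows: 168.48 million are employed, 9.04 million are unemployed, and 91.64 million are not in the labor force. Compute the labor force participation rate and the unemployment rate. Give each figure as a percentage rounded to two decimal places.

Labor force participation rate ≈ 65.95%; unemployment rate ≈ 5.09%.

Labor force = employed + unemployed = 168.48 + 9.04 = 177.52 million.
Working-age population = 177.52 + 91.64 = 269.16 million.
Unemployment rate = 9.04 / 177.52 = 5.09%.
Labor force participation rate = 177.52 / 269.16 = 65.95%.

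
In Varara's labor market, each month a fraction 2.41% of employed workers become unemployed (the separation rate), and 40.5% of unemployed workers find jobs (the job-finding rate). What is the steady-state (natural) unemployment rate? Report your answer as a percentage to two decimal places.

At steady state the flows balance: s·E = f·U, so U/(E+U) = s/(s+f).
u* = 2.41 / (2.41 + 40.5) = 2.41 / 42.91 = 5.62%.

Steady-state unemployment rate ≈ 5.62%.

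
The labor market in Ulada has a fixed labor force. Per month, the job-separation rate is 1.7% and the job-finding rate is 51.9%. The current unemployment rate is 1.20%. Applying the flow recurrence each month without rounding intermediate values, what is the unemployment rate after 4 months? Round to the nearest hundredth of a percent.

With a fixed labor force, u_{t+1} = u_t + s·(1−u_t) − f·u_t = u_t·(1−s−f) + s.
Here 1−s−f = 0.464 and s = 0.017.
u_1 = 0.012000 × 0.464 + 0.017 = 0.022568.
u_2 = 0.022568 × 0.464 + 0.017 = 0.027472.
u_3 = 0.027472 × 0.464 + 0.017 = 0.029747.
u_4 = 0.029747 × 0.464 + 0.017 = 0.030803.

Unemployment rate after four months ≈ 3.08%.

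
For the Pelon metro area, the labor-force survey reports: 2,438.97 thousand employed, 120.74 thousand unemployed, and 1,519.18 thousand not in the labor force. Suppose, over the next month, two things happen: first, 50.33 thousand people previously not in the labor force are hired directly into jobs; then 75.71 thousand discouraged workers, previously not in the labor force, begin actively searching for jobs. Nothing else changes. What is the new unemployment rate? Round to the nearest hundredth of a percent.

Initially, labor force = 2,438.97 + 120.74 = 2,559.71 thousand, so u = 120.74/2,559.71 = 4.72%.
After the first change, employed and labor force both rise by 50.33; unemployed unchanged → E = 2,489.30, U = 120.74, labor force = 2,610.04 thousand.
After the second change, unemployed and labor force both rise by 75.71 → E = 2,489.30, U = 196.45, labor force = 2,685.75 thousand.
New unemployment rate = 196.45 / 2,685.75 = 7.31%.

New unemployment rate ≈ 7.31%.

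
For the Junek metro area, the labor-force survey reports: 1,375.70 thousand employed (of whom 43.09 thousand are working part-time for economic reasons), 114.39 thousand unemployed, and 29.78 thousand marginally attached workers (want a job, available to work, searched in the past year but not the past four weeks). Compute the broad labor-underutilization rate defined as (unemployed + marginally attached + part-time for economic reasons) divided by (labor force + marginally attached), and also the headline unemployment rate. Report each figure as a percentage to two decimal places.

Labor force = 1,375.70 + 114.39 = 1,490.09 thousand.
Numerator = 114.39 + 29.78 + 43.09 = 187.26 thousand.
Denominator = 1,490.09 + 29.78 = 1,519.87 thousand.
Broad rate = 187.26 / 1,519.87 = 12.32%.
Headline unemployment rate = 114.39 / 1,490.09 = 7.68%.

Broad underutilization rate ≈ 12.32%; headline unemployment rate ≈ 7.68%.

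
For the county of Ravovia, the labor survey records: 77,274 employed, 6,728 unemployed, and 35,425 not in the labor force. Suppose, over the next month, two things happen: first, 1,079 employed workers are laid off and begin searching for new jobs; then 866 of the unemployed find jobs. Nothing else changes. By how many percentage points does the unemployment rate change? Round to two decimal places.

Initially, labor force = 77,274 + 6,728 = 84,002, so u = 6,728/84,002 = 8.01%.
After the first change, employed falls and unemployed rises by 1,079; labor force unchanged → E = 76,195, U = 7,807, labor force = 84,002.
After the second change, unemployed falls and employed rises by 866; labor force unchanged → E = 77,061, U = 6,941, labor force = 84,002.
New unemployment rate = 6,941 / 84,002 = 8.26%.
Change = 8.26% − 8.01% = +0.25 percentage points.

The unemployment rate changes by +0.25 percentage points.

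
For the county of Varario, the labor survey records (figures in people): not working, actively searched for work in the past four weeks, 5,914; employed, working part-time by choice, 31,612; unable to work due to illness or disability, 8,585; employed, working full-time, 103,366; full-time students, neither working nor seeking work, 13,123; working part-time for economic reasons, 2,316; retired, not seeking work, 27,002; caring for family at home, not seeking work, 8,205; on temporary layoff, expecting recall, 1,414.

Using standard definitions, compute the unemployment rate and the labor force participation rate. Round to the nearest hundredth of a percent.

Unemployment rate ≈ 5.07%; labor force participation rate ≈ 71.76%.

Employed = 31,612 + 103,366 + 2,316 = 137,294 (anyone who worked, including part-time for economic reasons, counts as employed).
Unemployed = 5,914 + 1,414 = 7,328 (jobless and actively searching, or on temporary layoff).
Labor force = 137,294 + 7,328 = 144,622.
Not in labor force = 8,585 + 13,123 + 27,002 + 8,205 = 56,915 (those not working and not actively searching are outside the labor force).
Civilian working-age population = 144,622 + 56,915 = 201,537.
Unemployment rate = 7,328 / 144,622 = 5.07%.
Labor force participation rate = 144,622 / 201,537 = 71.76%.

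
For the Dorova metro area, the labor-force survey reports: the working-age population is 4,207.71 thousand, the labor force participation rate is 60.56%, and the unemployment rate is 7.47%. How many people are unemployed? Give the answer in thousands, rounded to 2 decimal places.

Labor force = 0.6056 × 4,207.71 = 2,548.19 thousand.
Unemployed = 0.0747 × 2,548.19 ≈ 190.35 thousand.

About 190.35 thousand are unemployed.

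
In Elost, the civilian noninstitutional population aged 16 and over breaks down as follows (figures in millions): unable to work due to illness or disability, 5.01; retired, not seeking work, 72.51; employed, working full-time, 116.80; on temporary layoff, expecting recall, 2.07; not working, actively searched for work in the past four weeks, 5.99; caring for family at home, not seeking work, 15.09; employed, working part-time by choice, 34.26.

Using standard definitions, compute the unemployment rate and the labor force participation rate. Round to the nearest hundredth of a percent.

Unemployment rate ≈ 5.07%; labor force participation rate ≈ 63.21%.

Employed = 116.80 + 34.26 = 151.06 million.
Unemployed = 2.07 + 5.99 = 8.06 million (jobless and actively searching, or on temporary layoff).
Labor force = 151.06 + 8.06 = 159.12 million.
Not in labor force = 5.01 + 72.51 + 15.09 = 92.61 million (those not working and not actively searching are outside the labor force).
Civilian working-age population = 159.12 + 92.61 = 251.73 million.
Unemployment rate = 8.06 / 159.12 = 5.07%.
Labor force participation rate = 159.12 / 251.73 = 63.21%.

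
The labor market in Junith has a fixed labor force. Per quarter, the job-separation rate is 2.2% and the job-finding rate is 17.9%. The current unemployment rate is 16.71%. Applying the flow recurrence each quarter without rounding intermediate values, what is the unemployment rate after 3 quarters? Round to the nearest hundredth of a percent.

With a fixed labor force, u_{t+1} = u_t + s·(1−u_t) − f·u_t = u_t·(1−s−f) + s.
Here 1−s−f = 0.799 and s = 0.022.
u_1 = 0.167100 × 0.799 + 0.022 = 0.155513.
u_2 = 0.155513 × 0.799 + 0.022 = 0.146255.
u_3 = 0.146255 × 0.799 + 0.022 = 0.138858.

Unemployment rate after three quarters ≈ 13.89%.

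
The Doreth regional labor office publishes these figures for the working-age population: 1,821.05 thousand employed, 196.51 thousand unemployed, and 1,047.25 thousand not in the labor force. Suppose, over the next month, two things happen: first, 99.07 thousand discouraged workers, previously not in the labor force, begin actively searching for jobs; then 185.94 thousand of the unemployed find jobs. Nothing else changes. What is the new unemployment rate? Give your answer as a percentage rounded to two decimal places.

Initially, labor force = 1,821.05 + 196.51 = 2,017.56 thousand, so u = 196.51/2,017.56 = 9.74%.
After the first change, unemployed and labor force both rise by 99.07 → E = 1,821.05, U = 295.58, labor force = 2,116.63 thousand.
After the second change, unemployed falls and employed rises by 185.94; labor force unchanged → E = 2,006.99, U = 109.64, labor force = 2,116.63 thousand.
New unemployment rate = 109.64 / 2,116.63 = 5.18%.

New unemployment rate ≈ 5.18%.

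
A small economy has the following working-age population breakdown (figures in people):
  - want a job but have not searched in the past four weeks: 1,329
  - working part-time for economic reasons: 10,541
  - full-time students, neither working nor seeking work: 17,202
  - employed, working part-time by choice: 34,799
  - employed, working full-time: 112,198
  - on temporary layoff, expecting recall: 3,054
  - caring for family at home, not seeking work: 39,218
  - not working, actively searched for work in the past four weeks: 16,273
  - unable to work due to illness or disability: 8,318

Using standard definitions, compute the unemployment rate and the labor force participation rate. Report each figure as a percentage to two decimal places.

Employed = 10,541 + 34,799 + 112,198 = 157,538 (anyone who worked, including part-time for economic reasons, counts as employed).
Unemployed = 3,054 + 16,273 = 19,327 (jobless and actively searching, or on temporary layoff).
Labor force = 157,538 + 19,327 = 176,865.
Not in labor force = 1,329 + 17,202 + 39,218 + 8,318 = 66,067 (those not working and not actively searching are outside the labor force — including those who want a job but have given up searching).
Civilian working-age population = 176,865 + 66,067 = 242,932.
Unemployment rate = 19,327 / 176,865 = 10.93%.
Labor force participation rate = 176,865 / 242,932 = 72.80%.

Unemployment rate ≈ 10.93%; labor force participation rate ≈ 72.80%.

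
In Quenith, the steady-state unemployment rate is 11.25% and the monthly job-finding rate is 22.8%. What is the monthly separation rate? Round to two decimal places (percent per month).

From u* = s/(s+f): s = u·f/(1−u).
s = 0.1125 × 22.8 / (1 − 0.1125) = 2.5650 / 0.8875 ≈ 2.89% per month.

Separation rate ≈ 2.89% per month.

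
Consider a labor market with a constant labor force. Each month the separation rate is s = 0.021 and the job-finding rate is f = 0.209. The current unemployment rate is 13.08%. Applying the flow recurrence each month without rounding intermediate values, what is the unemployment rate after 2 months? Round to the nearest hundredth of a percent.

Unemployment rate after two months ≈ 11.47%.

With a fixed labor force, u_{t+1} = u_t + s·(1−u_t) − f·u_t = u_t·(1−s−f) + s.
Here 1−s−f = 0.770 and s = 0.021.
u_1 = 0.130800 × 0.770 + 0.021 = 0.121716.
u_2 = 0.121716 × 0.770 + 0.021 = 0.114721.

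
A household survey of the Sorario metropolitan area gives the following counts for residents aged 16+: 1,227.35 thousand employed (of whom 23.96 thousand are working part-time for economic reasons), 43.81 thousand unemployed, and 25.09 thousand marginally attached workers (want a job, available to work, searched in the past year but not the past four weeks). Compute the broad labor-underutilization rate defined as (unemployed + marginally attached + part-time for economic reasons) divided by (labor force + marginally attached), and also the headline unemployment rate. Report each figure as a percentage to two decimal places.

Broad underutilization rate ≈ 7.16%; headline unemployment rate ≈ 3.45%.

Labor force = 1,227.35 + 43.81 = 1,271.16 thousand.
Numerator = 43.81 + 25.09 + 23.96 = 92.86 thousand.
Denominator = 1,271.16 + 25.09 = 1,296.25 thousand.
Broad rate = 92.86 / 1,296.25 = 7.16%.
Headline unemployment rate = 43.81 / 1,271.16 = 3.45%.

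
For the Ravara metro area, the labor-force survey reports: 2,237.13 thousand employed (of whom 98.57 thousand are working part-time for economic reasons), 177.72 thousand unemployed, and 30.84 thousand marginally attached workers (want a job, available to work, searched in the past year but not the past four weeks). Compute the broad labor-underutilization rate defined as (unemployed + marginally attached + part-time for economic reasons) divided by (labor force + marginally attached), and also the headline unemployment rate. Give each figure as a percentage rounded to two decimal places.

Broad underutilization rate ≈ 12.56%; headline unemployment rate ≈ 7.36%.

Labor force = 2,237.13 + 177.72 = 2,414.85 thousand.
Numerator = 177.72 + 30.84 + 98.57 = 307.13 thousand.
Denominator = 2,414.85 + 30.84 = 2,445.69 thousand.
Broad rate = 307.13 / 2,445.69 = 12.56%.
Headline unemployment rate = 177.72 / 2,414.85 = 7.36%.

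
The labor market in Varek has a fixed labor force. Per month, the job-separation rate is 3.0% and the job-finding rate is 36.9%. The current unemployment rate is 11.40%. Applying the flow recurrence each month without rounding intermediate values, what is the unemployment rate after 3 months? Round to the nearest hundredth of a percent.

With a fixed labor force, u_{t+1} = u_t + s·(1−u_t) − f·u_t = u_t·(1−s−f) + s.
Here 1−s−f = 0.601 and s = 0.030.
u_1 = 0.114000 × 0.601 + 0.030 = 0.098514.
u_2 = 0.098514 × 0.601 + 0.030 = 0.089207.
u_3 = 0.089207 × 0.601 + 0.030 = 0.083613.

Unemployment rate after three months ≈ 8.36%.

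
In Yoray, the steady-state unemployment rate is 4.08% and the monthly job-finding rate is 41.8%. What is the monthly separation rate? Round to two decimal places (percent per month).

From u* = s/(s+f): s = u·f/(1−u).
s = 0.0408 × 41.8 / (1 − 0.0408) = 1.7054 / 0.9592 ≈ 1.78% per month.

Separation rate ≈ 1.78% per month.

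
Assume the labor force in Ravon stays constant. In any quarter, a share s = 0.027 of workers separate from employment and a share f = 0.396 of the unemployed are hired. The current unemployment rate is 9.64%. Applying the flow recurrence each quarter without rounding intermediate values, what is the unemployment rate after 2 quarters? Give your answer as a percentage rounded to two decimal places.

Unemployment rate after two quarters ≈ 7.47%.

With a fixed labor force, u_{t+1} = u_t + s·(1−u_t) − f·u_t = u_t·(1−s−f) + s.
Here 1−s−f = 0.577 and s = 0.027.
u_1 = 0.096400 × 0.577 + 0.027 = 0.082623.
u_2 = 0.082623 × 0.577 + 0.027 = 0.074673.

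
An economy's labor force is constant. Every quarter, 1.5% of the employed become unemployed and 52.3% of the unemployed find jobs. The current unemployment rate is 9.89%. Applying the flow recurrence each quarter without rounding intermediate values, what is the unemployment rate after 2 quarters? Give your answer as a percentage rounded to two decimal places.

With a fixed labor force, u_{t+1} = u_t + s·(1−u_t) − f·u_t = u_t·(1−s−f) + s.
Here 1−s−f = 0.462 and s = 0.015.
u_1 = 0.098900 × 0.462 + 0.015 = 0.060692.
u_2 = 0.060692 × 0.462 + 0.015 = 0.043040.

Unemployment rate after two quarters ≈ 4.30%.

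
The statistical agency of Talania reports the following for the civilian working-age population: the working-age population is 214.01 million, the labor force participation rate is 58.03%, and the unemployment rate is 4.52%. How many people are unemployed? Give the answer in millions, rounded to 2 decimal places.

About 5.61 million are unemployed.

Labor force = 0.5803 × 214.01 = 124.19 million.
Unemployed = 0.0452 × 124.19 ≈ 5.61 million.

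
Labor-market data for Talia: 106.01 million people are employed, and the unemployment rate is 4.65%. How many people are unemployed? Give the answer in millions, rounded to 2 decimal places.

Let U be the number unemployed. The labor force is E + U, and U/(E+U) = 0.0465.
So U = 0.0465 × 106.01 / (1 − 0.0465) = 4.9295 / 0.9535 ≈ 5.17 million.

About 5.17 million are unemployed.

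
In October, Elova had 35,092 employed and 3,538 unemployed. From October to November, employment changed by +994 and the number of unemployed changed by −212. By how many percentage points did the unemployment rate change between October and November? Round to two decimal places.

October: labor force = 35,092 + 3,538 = 38,630; u = 3,538/38,630 = 9.16%.
November: labor force = 36,086 + 3,326 = 39,412; u = 3,326/39,412 = 8.44%.
Change = 8.44% − 9.16% = −0.72 pp.

The unemployment rate changed by −0.72 percentage points.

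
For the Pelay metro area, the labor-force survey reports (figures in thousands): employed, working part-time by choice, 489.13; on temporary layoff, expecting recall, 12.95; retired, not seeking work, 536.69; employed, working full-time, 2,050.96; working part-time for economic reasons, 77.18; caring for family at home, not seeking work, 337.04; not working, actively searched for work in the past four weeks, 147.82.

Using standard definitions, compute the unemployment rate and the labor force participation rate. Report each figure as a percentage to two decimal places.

Unemployment rate ≈ 5.79%; labor force participation rate ≈ 76.07%.

Employed = 489.13 + 2,050.96 + 77.18 = 2,617.27 thousand (anyone who worked, including part-time for economic reasons, counts as employed).
Unemployed = 12.95 + 147.82 = 160.77 thousand (jobless and actively searching, or on temporary layoff).
Labor force = 2,617.27 + 160.77 = 2,778.04 thousand.
Not in labor force = 536.69 + 337.04 = 873.73 thousand (those not working and not actively searching are outside the labor force).
Civilian working-age population = 2,778.04 + 873.73 = 3,651.77 thousand.
Unemployment rate = 160.77 / 2,778.04 = 5.79%.
Labor force participation rate = 2,778.04 / 3,651.77 = 76.07%.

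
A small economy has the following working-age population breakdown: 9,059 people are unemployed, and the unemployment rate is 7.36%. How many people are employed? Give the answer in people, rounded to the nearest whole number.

About 114,025 are employed.

Labor force = U / u = 9,059 / 0.0736 ≈ 123,084.
Employed = labor force − unemployed = 123,084 − 9,059 = 114,025.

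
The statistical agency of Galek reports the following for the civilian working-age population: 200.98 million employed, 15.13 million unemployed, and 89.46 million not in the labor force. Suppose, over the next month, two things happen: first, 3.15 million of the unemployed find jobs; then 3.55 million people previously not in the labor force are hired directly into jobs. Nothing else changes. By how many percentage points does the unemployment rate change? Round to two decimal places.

Initially, labor force = 200.98 + 15.13 = 216.11 million, so u = 15.13/216.11 = 7.00%.
After the first change, unemployed falls and employed rises by 3.15; labor force unchanged → E = 204.13, U = 11.98, labor force = 216.11 million.
After the second change, employed and labor force both rise by 3.55; unemployed unchanged → E = 207.68, U = 11.98, labor force = 219.66 million.
New unemployment rate = 11.98 / 219.66 = 5.45%.
Change = 5.45% − 7.00% = −1.55 percentage points.

The unemployment rate changes by −1.55 percentage points.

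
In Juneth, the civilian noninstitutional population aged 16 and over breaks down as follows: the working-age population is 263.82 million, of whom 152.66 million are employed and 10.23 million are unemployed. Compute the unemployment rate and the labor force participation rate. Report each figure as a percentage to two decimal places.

Unemployment rate ≈ 6.28%; labor force participation rate ≈ 61.74%.

Labor force = employed + unemployed = 152.66 + 10.23 = 162.89 million.
Unemployment rate = 10.23 / 162.89 = 6.28%.
Labor force participation rate = 162.89 / 263.82 = 61.74%.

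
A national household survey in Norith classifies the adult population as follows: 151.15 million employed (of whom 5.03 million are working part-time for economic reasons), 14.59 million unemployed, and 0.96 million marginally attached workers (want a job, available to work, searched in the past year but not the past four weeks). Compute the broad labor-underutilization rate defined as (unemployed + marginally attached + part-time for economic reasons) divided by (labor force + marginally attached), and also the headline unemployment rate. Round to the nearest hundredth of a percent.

Broad underutilization rate ≈ 12.35%; headline unemployment rate ≈ 8.80%.

Labor force = 151.15 + 14.59 = 165.74 million.
Numerator = 14.59 + 0.96 + 5.03 = 20.58 million.
Denominator = 165.74 + 0.96 = 166.70 million.
Broad rate = 20.58 / 166.70 = 12.35%.
Headline unemployment rate = 14.59 / 165.74 = 8.80%.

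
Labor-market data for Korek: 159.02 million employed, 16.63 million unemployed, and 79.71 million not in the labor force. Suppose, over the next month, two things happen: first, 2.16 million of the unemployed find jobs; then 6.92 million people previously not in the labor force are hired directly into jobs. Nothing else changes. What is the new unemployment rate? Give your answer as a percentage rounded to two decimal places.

Initially, labor force = 159.02 + 16.63 = 175.65 million, so u = 16.63/175.65 = 9.47%.
After the first change, unemployed falls and employed rises by 2.16; labor force unchanged → E = 161.18, U = 14.47, labor force = 175.65 million.
After the second change, employed and labor force both rise by 6.92; unemployed unchanged → E = 168.10, U = 14.47, labor force = 182.57 million.
New unemployment rate = 14.47 / 182.57 = 7.93%.

New unemployment rate ≈ 7.93%.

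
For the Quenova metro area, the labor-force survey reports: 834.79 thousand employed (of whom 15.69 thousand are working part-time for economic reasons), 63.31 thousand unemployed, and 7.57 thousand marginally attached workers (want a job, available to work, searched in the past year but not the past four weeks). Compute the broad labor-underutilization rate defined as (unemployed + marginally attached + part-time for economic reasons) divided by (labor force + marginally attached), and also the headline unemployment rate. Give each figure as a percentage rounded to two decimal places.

Broad underutilization rate ≈ 9.56%; headline unemployment rate ≈ 7.05%.

Labor force = 834.79 + 63.31 = 898.10 thousand.
Numerator = 63.31 + 7.57 + 15.69 = 86.57 thousand.
Denominator = 898.10 + 7.57 = 905.67 thousand.
Broad rate = 86.57 / 905.67 = 9.56%.
Headline unemployment rate = 63.31 / 898.10 = 7.05%.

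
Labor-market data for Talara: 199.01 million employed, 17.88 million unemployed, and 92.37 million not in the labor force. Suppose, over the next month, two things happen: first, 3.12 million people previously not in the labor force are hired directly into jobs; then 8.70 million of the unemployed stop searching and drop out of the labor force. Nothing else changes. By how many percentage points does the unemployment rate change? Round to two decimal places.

The unemployment rate changes by −3.90 percentage points.

Initially, labor force = 199.01 + 17.88 = 216.89 million, so u = 17.88/216.89 = 8.24%.
After the first change, employed and labor force both rise by 3.12; unemployed unchanged → E = 202.13, U = 17.88, labor force = 220.01 million.
After the second change, unemployed and labor force both fall by 8.70 → E = 202.13, U = 9.18, labor force = 211.31 million.
New unemployment rate = 9.18 / 211.31 = 4.34%.
Change = 4.34% − 8.24% = −3.90 percentage points.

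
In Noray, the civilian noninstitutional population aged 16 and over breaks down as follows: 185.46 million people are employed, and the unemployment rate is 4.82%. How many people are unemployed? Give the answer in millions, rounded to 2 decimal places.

About 9.39 million are unemployed.

Let U be the number unemployed. The labor force is E + U, and U/(E+U) = 0.0482.
So U = 0.0482 × 185.46 / (1 − 0.0482) = 8.9392 / 0.9518 ≈ 9.39 million.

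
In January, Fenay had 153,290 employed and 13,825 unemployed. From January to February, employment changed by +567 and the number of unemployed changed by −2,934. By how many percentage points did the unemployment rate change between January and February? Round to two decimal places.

The unemployment rate changed by −1.66 percentage points.

January: labor force = 153,290 + 13,825 = 167,115; u = 13,825/167,115 = 8.27%.
February: labor force = 153,857 + 10,891 = 164,748; u = 10,891/164,748 = 6.61%.
Change = 6.61% − 8.27% = −1.66 pp.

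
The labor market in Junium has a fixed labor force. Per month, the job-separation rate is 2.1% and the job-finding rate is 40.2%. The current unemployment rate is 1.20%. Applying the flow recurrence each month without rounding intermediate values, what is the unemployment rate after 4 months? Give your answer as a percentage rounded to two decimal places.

With a fixed labor force, u_{t+1} = u_t + s·(1−u_t) − f·u_t = u_t·(1−s−f) + s.
Here 1−s−f = 0.577 and s = 0.021.
u_1 = 0.012000 × 0.577 + 0.021 = 0.027924.
u_2 = 0.027924 × 0.577 + 0.021 = 0.037112.
u_3 = 0.037112 × 0.577 + 0.021 = 0.042414.
u_4 = 0.042414 × 0.577 + 0.021 = 0.045473.

Unemployment rate after four months ≈ 4.55%.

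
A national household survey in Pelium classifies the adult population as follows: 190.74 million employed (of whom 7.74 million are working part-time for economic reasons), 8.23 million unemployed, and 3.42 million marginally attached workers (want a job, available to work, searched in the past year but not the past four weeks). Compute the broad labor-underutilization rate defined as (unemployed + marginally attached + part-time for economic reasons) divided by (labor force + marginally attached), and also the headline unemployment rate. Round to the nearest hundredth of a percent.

Labor force = 190.74 + 8.23 = 198.97 million.
Numerator = 8.23 + 3.42 + 7.74 = 19.39 million.
Denominator = 198.97 + 3.42 = 202.39 million.
Broad rate = 19.39 / 202.39 = 9.58%.
Headline unemployment rate = 8.23 / 198.97 = 4.14%.

Broad underutilization rate ≈ 9.58%; headline unemployment rate ≈ 4.14%.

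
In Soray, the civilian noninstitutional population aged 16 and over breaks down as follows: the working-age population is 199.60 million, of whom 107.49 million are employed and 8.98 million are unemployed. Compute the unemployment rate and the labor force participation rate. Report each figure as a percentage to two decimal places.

Unemployment rate ≈ 7.71%; labor force participation rate ≈ 58.35%.

Labor force = employed + unemployed = 107.49 + 8.98 = 116.47 million.
Unemployment rate = 8.98 / 116.47 = 7.71%.
Labor force participation rate = 116.47 / 199.60 = 58.35%.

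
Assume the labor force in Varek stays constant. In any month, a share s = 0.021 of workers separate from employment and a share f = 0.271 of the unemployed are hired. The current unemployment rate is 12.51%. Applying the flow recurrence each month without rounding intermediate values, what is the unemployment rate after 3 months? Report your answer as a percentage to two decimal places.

With a fixed labor force, u_{t+1} = u_t + s·(1−u_t) − f·u_t = u_t·(1−s−f) + s.
Here 1−s−f = 0.708 and s = 0.021.
u_1 = 0.125100 × 0.708 + 0.021 = 0.109571.
u_2 = 0.109571 × 0.708 + 0.021 = 0.098576.
u_3 = 0.098576 × 0.708 + 0.021 = 0.090792.

Unemployment rate after three months ≈ 9.08%.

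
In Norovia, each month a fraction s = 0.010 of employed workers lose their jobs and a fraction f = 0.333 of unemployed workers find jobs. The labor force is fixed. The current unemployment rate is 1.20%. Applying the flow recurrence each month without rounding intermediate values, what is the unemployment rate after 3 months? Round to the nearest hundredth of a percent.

Unemployment rate after three months ≈ 2.43%.

With a fixed labor force, u_{t+1} = u_t + s·(1−u_t) − f·u_t = u_t·(1−s−f) + s.
Here 1−s−f = 0.657 and s = 0.010.
u_1 = 0.012000 × 0.657 + 0.010 = 0.017884.
u_2 = 0.017884 × 0.657 + 0.010 = 0.021750.
u_3 = 0.021750 × 0.657 + 0.010 = 0.024290.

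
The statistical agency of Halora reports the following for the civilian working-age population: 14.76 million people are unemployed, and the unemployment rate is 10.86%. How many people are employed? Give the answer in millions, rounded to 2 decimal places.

Labor force = U / u = 14.76 / 0.1086 ≈ 135.91 million.
Employed = labor force − unemployed = 135.91 − 14.76 = 121.15 million.

About 121.15 million are employed.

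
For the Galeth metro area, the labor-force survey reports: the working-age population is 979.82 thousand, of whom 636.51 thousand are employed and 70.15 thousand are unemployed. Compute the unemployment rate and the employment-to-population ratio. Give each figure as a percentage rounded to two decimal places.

Unemployment rate ≈ 9.93%; employment-population ratio ≈ 64.96%.

Labor force = employed + unemployed = 636.51 + 70.15 = 706.66 thousand.
Unemployment rate = 70.15 / 706.66 = 9.93%.
Employment-population ratio = 636.51 / 979.82 = 64.96%.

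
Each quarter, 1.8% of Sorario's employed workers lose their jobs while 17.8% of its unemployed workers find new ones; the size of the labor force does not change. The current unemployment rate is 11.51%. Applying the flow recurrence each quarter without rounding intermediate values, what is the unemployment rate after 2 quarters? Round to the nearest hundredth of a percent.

With a fixed labor force, u_{t+1} = u_t + s·(1−u_t) − f·u_t = u_t·(1−s−f) + s.
Here 1−s−f = 0.804 and s = 0.018.
u_1 = 0.115100 × 0.804 + 0.018 = 0.110540.
u_2 = 0.110540 × 0.804 + 0.018 = 0.106874.

Unemployment rate after two quarters ≈ 10.69%.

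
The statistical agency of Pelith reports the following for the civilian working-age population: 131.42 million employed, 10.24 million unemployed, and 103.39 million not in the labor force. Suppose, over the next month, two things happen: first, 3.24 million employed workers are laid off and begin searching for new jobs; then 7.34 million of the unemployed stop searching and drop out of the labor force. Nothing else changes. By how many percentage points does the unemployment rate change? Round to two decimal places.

Initially, labor force = 131.42 + 10.24 = 141.66 million, so u = 10.24/141.66 = 7.23%.
After the first change, employed falls and unemployed rises by 3.24; labor force unchanged → E = 128.18, U = 13.48, labor force = 141.66 million.
After the second change, unemployed and labor force both fall by 7.34 → E = 128.18, U = 6.14, labor force = 134.32 million.
New unemployment rate = 6.14 / 134.32 = 4.57%.
Change = 4.57% − 7.23% = −2.66 percentage points.

The unemployment rate changes by −2.66 percentage points.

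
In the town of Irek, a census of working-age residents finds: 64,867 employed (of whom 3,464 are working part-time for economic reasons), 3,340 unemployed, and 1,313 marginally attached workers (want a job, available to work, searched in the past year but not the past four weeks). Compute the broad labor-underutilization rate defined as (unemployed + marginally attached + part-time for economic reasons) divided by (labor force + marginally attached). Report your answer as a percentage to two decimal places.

Labor force = 64,867 + 3,340 = 68,207.
Numerator = 3,340 + 1,313 + 3,464 = 8,117.
Denominator = 68,207 + 1,313 = 69,520.
Broad rate = 8,117 / 69,520 = 11.68%.

Broad underutilization rate ≈ 11.68%.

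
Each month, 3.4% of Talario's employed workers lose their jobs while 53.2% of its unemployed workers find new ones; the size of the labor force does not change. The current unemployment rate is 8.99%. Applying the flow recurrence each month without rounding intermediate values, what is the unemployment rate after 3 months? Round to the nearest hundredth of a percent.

With a fixed labor force, u_{t+1} = u_t + s·(1−u_t) − f·u_t = u_t·(1−s−f) + s.
Here 1−s−f = 0.434 and s = 0.034.
u_1 = 0.089900 × 0.434 + 0.034 = 0.073017.
u_2 = 0.073017 × 0.434 + 0.034 = 0.065689.
u_3 = 0.065689 × 0.434 + 0.034 = 0.062509.

Unemployment rate after three months ≈ 6.25%.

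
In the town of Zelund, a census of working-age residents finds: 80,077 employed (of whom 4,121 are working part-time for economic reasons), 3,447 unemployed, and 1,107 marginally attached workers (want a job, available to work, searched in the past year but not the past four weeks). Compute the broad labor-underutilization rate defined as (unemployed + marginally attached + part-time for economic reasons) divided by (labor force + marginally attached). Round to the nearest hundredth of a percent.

Labor force = 80,077 + 3,447 = 83,524.
Numerator = 3,447 + 1,107 + 4,121 = 8,675.
Denominator = 83,524 + 1,107 = 84,631.
Broad rate = 8,675 / 84,631 = 10.25%.

Broad underutilization rate ≈ 10.25%.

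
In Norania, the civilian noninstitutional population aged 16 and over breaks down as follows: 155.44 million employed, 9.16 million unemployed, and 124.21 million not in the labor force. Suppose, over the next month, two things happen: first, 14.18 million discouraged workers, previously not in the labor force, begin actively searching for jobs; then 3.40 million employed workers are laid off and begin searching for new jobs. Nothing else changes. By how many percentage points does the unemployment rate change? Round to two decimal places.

The unemployment rate changes by +9.39 percentage points.

Initially, labor force = 155.44 + 9.16 = 164.60 million, so u = 9.16/164.60 = 5.57%.
After the first change, unemployed and labor force both rise by 14.18 → E = 155.44, U = 23.34, labor force = 178.78 million.
After the second change, employed falls and unemployed rises by 3.40; labor force unchanged → E = 152.04, U = 26.74, labor force = 178.78 million.
New unemployment rate = 26.74 / 178.78 = 14.96%.
Change = 14.96% − 5.57% = +9.39 percentage points.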